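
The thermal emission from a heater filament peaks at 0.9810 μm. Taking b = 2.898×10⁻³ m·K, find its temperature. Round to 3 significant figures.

Wien's law gives T = b/λ_max = (2.898×10⁻³ m·K)/(9.810×10⁻⁷ m) = 2.95×10³ K.

T ≈ 2.95×10³ K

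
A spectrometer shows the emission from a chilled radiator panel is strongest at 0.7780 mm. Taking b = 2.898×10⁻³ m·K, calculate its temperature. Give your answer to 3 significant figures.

Wien's law gives T = b/λ_max = (2.898×10⁻³ m·K)/(7.780×10⁻⁴ m) = 3.72 K.

T ≈ 3.72 K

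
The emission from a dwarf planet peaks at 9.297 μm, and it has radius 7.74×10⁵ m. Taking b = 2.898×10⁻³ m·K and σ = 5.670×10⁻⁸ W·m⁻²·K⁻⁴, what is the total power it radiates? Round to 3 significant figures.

P ≈ 4.03×10¹⁵ W

Wien's law: T = b/λ_max = 2.898×10⁻³/9.297×10⁻⁶ = 311.713 K.
Surface area A = 4πR² = 4π(7.74×10⁵ m)² = 7.52821×10¹² m².
Then P = σAT⁴ = 5.670×10⁻⁸×7.52821×10¹²×(311.713)⁴ = 4.03×10¹⁵ W.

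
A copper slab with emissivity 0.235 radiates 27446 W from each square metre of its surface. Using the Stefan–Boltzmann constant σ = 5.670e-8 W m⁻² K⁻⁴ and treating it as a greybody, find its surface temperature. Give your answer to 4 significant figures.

I = εσT⁴, so T = (I/εσ)^(1/4) = (27446/(0.235×5.670×10⁻⁸))^(1/4) = 1198 K.

T ≈ 1198 K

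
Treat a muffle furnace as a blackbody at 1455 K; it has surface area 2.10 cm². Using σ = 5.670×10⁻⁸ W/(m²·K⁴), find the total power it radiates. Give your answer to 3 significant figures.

P ≈ 53.4 W

Area A = 2.10 cm² = 2.10×10⁻⁴ m².
P = σAT⁴ = 5.670×10⁻⁸ × 2.10×10⁻⁴ × (1455)⁴ = 53.4 W.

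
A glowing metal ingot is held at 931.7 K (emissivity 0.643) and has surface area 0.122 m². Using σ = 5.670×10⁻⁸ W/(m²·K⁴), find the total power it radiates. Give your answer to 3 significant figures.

P ≈ 3.35×10³ W

Area A = 0.122 m².
P = εσAT⁴ = 0.643 × 5.670×10⁻⁸ × 0.122 × (931.7)⁴ = 3.35×10³ W.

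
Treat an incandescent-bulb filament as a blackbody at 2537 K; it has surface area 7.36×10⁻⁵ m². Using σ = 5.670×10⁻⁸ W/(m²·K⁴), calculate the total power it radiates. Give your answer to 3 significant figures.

P ≈ 173 W

Area A = 7.36×10⁻⁵ m².
P = σAT⁴ = 5.670×10⁻⁸ × 7.36×10⁻⁵ × (2537)⁴ = 173 W.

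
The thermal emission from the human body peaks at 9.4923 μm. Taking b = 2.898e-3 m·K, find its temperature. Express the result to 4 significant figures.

T ≈ 305.3 K

Wien's law gives T = b/λ_max = (2.898×10⁻³ m·K)/(9.4923×10⁻⁶ m) = 305.3 K.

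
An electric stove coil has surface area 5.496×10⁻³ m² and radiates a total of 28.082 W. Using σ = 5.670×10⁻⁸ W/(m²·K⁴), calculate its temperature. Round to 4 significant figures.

Area A = 5.496×10⁻³ m².
P = σAT⁴ ⇒ T = (P/(σA))^(1/4) = (28.082/(5.670×10⁻⁸×5.496×10⁻³))^(1/4) = 547.9 K.

T ≈ 547.9 K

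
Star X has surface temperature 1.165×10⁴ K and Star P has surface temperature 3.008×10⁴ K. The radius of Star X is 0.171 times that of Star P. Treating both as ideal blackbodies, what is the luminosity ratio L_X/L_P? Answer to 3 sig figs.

L_X/L_P ≈ 6.58×10⁻⁴

L ∝ R²T⁴, so L_X/L_P = (R_X/R_P)²(T_X/T_P)⁴ = (0.171)² × (1.165×10⁴/3.008×10⁴)⁴ = 0.029241 × 0.0225005 = 6.58×10⁻⁴.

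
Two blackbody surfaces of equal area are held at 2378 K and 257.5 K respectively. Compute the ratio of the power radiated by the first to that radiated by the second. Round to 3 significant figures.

With equal areas, P₁/P₂ = (T₁/T₂)⁴ = (2378/257.5)⁴ = 7.27×10³.

P₁/P₂ ≈ 7.27×10³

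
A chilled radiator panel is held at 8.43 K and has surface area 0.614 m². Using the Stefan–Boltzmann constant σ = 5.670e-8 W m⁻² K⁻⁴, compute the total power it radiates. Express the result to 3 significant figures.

Area A = 0.614 m².
P = σAT⁴ = 5.670×10⁻⁸ × 0.614 × (8.43)⁴ = 1.76×10⁻⁴ W.

P ≈ 1.76×10⁻⁴ W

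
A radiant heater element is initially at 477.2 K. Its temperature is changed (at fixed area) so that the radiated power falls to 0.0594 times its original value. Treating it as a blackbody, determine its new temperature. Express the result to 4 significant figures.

P ∝ T⁴, so T₂/T₁ = (P₂/P₁)^(1/4) = (0.0594)^(1/4) = 0.493681.
T₂ = 477.2 × 0.493681 = 235.6 K.

T₂ ≈ 235.6 K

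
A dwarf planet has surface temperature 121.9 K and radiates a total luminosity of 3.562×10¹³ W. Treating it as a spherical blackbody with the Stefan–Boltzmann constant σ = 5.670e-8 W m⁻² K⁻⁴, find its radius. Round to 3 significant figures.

L = 4πR²σT⁴ ⇒ R = √(L/(4πσT⁴)).
σT⁴ = 12.5198 W/m², so R = √(3.562×10¹³/(4π×12.5198)) = 4.76×10⁵ m.

R ≈ 4.76×10⁵ m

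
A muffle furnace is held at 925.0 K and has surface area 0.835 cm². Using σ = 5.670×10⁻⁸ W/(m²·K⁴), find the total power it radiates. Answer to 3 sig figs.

Area A = 0.835 cm² = 8.35×10⁻⁵ m².
P = σAT⁴ = 5.670×10⁻⁸ × 8.35×10⁻⁵ × (925.0)⁴ = 3.47 W.

P ≈ 3.47 W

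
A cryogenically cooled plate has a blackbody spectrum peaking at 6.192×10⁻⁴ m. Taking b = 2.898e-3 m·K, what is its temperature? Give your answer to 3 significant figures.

T ≈ 4.68 K

Wien's law gives T = b/λ_max = (2.898×10⁻³ m·K)/(6.192×10⁻⁴ m) = 4.68 K.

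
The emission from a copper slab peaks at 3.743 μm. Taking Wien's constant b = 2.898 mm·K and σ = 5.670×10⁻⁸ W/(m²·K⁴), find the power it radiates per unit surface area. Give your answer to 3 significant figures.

I ≈ 2.04×10⁴ W/m²

Wien's law: T = b/λ_max = 2.898×10⁻³/3.743×10⁻⁶ = 774.245 K.
Then I = σT⁴ = 5.670×10⁻⁸×(774.245)⁴ = 2.04×10⁴ W/m².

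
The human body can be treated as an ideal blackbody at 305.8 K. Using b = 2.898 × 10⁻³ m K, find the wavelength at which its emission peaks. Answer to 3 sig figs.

Wien's displacement law: λ_max = b/T = (2.898×10⁻³ m·K)/(305.8 K) = 9.477×10⁻⁶ m.
That is 9.48 μm, in the infrared range.

λ_max ≈ 9.48 μm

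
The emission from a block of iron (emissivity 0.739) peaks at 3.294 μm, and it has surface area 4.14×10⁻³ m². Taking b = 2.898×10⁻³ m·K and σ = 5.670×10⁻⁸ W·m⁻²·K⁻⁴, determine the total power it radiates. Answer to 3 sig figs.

Wien's law: T = b/λ_max = 2.898×10⁻³/3.294×10⁻⁶ = 879.781 K.
Area A = 4.14×10⁻³ m².
Then P = εσAT⁴ = 0.739×5.670×10⁻⁸×4.14×10⁻³×(879.781)⁴ = 104 W.

P ≈ 104 W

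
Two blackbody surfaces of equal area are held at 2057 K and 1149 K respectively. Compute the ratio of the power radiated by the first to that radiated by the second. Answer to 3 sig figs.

With equal areas, P₁/P₂ = (T₁/T₂)⁴ = (2057/1149)⁴ = 10.3.

P₁/P₂ ≈ 10.3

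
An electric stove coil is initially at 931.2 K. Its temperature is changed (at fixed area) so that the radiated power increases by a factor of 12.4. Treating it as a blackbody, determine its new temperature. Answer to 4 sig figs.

P ∝ T⁴, so T₂/T₁ = (P₂/P₁)^(1/4) = (12.4)^(1/4) = 1.87653.
T₂ = 931.2 × 1.87653 = 1747 K.

T₂ ≈ 1747 K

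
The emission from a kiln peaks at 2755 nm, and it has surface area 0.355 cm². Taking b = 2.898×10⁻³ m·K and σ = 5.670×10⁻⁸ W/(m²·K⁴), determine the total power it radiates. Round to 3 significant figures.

Wien's law: T = b/λ_max = 2.898×10⁻³/2.755×10⁻⁶ = 1051.91 K.
Area A = 0.355 cm² = 3.55×10⁻⁵ m².
Then P = σAT⁴ = 5.670×10⁻⁸×3.55×10⁻⁵×(1051.91)⁴ = 2.46 W.

P ≈ 2.46 W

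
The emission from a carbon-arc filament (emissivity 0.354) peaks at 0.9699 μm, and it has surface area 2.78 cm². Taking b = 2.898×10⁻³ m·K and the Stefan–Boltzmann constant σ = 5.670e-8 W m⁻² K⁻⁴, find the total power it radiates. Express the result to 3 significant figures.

Wien's law: T = b/λ_max = 2.898×10⁻³/9.699×10⁻⁷ = 2987.94 K.
Area A = 2.78 cm² = 2.78×10⁻⁴ m².
Then P = εσAT⁴ = 0.354×5.670×10⁻⁸×2.78×10⁻⁴×(2987.94)⁴ = 445 W.

P ≈ 445 W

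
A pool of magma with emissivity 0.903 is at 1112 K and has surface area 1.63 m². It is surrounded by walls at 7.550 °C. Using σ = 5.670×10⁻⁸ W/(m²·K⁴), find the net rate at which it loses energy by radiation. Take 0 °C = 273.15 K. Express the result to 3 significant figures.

Surroundings: T = 7.550 °C + 273.15 = 280.700 K.
Area A = 1.63 m².
Net radiated power P_net = εσA(T⁴ − T₀⁴) = 0.903×5.670×10⁻⁸×1.63×(1112⁴ − 280.700⁴).
T⁴ − T₀⁴ = 1.52904×10¹² − 6.20826×10⁹ = 1.52283×10¹² K⁴, so P_net = 1.27×10⁵ W.

Net loss ≈ 1.27×10⁵ W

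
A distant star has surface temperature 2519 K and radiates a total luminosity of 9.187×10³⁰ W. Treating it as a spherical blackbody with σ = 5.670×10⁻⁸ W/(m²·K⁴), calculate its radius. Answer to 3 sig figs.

L = 4πR²σT⁴ ⇒ R = √(L/(4πσT⁴)).
σT⁴ = 2.28295×10⁶ W/m², so R = √(9.187×10³⁰/(4π×2.28295×10⁶)) = 5.66×10¹¹ m.

R ≈ 5.66×10¹¹ m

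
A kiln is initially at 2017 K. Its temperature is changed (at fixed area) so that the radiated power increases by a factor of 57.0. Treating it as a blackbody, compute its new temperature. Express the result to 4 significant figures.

P ∝ T⁴, so T₂/T₁ = (P₂/P₁)^(1/4) = (57.0)^(1/4) = 2.74770.
T₂ = 2017 × 2.74770 = 5542 K.

T₂ ≈ 5542 K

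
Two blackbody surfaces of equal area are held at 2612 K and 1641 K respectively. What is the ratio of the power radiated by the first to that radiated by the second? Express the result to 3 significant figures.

With equal areas, P₁/P₂ = (T₁/T₂)⁴ = (2612/1641)⁴ = 6.42.

P₁/P₂ ≈ 6.42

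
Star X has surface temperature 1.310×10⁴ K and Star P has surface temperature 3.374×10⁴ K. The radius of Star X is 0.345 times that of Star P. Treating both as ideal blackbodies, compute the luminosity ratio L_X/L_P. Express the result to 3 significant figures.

L ∝ R²T⁴, so L_X/L_P = (R_X/R_P)²(T_X/T_P)⁴ = (0.345)² × (1.310×10⁴/3.374×10⁴)⁴ = 0.119025 × 0.0227251 = 2.70×10⁻³.

L_X/L_P ≈ 2.70×10⁻³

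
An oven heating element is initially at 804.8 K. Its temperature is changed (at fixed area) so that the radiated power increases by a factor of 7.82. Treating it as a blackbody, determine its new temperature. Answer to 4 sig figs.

P ∝ T⁴, so T₂/T₁ = (P₂/P₁)^(1/4) = (7.82)^(1/4) = 1.67225.
T₂ = 804.8 × 1.67225 = 1346 K.

T₂ ≈ 1346 K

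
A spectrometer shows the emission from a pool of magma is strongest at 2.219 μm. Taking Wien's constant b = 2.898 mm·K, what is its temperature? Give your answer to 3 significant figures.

Wien's law gives T = b/λ_max = (2.898×10⁻³ m·K)/(2.219×10⁻⁶ m) = 1.31×10³ K.

T ≈ 1.31×10³ K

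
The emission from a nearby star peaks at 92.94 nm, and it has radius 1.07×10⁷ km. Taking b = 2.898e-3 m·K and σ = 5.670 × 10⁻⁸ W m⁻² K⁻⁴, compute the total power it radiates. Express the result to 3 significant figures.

Wien's law: T = b/λ_max = 2.898×10⁻³/9.294×10⁻⁸ = 31181.4 K.
Surface area A = 4πR² = 4π(1.07×10¹⁰ m)² = 1.43872×10²¹ m².
Then P = σAT⁴ = 5.670×10⁻⁸×1.43872×10²¹×(31181.4)⁴ = 7.71×10³¹ W.

P ≈ 7.71×10³¹ W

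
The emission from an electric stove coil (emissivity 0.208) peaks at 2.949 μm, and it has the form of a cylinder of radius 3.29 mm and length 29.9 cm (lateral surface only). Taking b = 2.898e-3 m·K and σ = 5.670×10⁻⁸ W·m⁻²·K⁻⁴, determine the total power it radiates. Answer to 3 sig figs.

Wien's law: T = b/λ_max = 2.898×10⁻³/2.949×10⁻⁶ = 982.706 K.
Lateral area A = 2πrL = 2π×3.29×10⁻³×0.299 = 6.18083×10⁻³ m².
Then P = εσAT⁴ = 0.208×5.670×10⁻⁸×6.18083×10⁻³×(982.706)⁴ = 68.0 W.

P ≈ 68.0 W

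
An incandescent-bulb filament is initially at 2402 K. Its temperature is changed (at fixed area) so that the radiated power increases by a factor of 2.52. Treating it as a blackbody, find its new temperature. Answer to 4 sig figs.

T₂ ≈ 3026 K

P ∝ T⁴, so T₂/T₁ = (P₂/P₁)^(1/4) = (2.52)^(1/4) = 1.25994.
T₂ = 2402 × 1.25994 = 3026 K.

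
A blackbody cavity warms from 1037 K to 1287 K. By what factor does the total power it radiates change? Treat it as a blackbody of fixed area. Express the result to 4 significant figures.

P ∝ T⁴, so P₂/P₁ = (T₂/T₁)⁴ = (1287/1037)⁴ = (1.24108)⁴ = 2.372.

P₂/P₁ ≈ 2.372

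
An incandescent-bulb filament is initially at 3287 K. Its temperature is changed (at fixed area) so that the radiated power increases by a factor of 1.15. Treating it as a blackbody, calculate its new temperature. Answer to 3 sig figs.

P ∝ T⁴, so T₂/T₁ = (P₂/P₁)^(1/4) = (1.15)^(1/4) = 1.03556.
T₂ = 3287 × 1.03556 = 3.40×10³ K.

T₂ ≈ 3.40×10³ K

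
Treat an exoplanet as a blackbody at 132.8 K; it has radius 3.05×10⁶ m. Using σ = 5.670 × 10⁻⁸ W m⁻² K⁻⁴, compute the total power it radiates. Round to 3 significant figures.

Surface area A = 4πR² = 4π(3.05×10⁶ m)² = 1.16899×10¹⁴ m².
P = σAT⁴ = 5.670×10⁻⁸ × 1.16899×10¹⁴ × (132.8)⁴ = 2.06×10¹⁵ W.

P ≈ 2.06×10¹⁵ W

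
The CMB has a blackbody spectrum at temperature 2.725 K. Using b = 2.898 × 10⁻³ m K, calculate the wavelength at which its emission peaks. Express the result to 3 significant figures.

Wien's displacement law: λ_max = b/T = (2.898×10⁻³ m·K)/(2.725 K) = 1.063×10⁻³ m.
That is 1.06 mm, in the microwave range.

λ_max ≈ 1.06 mm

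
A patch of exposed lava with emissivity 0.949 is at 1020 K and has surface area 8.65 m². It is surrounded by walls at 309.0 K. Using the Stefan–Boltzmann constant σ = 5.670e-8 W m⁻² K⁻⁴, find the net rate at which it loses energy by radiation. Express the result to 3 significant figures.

Area A = 8.65 m².
Net radiated power P_net = εσA(T⁴ − T₀⁴) = 0.949×5.670×10⁻⁸×8.65×(1020⁴ − 309.0⁴).
T⁴ − T₀⁴ = 1.08243×10¹² − 9.11662×10⁹ = 1.07331×10¹² K⁴, so P_net = 5.00×10⁵ W.

Net loss ≈ 5.00×10⁵ W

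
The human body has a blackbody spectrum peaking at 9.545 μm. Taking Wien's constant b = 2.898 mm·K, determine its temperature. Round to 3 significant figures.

T ≈ 304 K

Wien's law gives T = b/λ_max = (2.898×10⁻³ m·K)/(9.545×10⁻⁶ m) = 304 K.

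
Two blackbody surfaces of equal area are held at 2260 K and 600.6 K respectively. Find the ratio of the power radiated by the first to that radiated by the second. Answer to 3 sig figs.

With equal areas, P₁/P₂ = (T₁/T₂)⁴ = (2260/600.6)⁴ = 200.

P₁/P₂ ≈ 200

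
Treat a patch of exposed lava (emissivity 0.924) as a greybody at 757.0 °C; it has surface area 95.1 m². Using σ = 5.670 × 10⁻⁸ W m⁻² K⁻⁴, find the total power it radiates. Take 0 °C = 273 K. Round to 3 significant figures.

P ≈ 5.61×10⁶ W

T = 757.0 °C + 273 = 1030.0 K.
Area A = 95.1 m².
P = εσAT⁴ = 0.924 × 5.670×10⁻⁸ × 95.1 × (1030.0)⁴ = 5.61×10⁶ W.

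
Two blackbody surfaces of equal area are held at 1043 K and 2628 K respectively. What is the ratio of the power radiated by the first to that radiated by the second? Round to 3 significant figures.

With equal areas, P₁/P₂ = (T₁/T₂)⁴ = (1043/2628)⁴ = 0.0248.

P₁/P₂ ≈ 0.0248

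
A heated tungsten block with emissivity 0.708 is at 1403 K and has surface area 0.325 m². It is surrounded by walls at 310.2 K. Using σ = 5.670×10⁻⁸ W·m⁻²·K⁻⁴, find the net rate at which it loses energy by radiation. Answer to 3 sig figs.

Net loss ≈ 5.04×10⁴ W

Area A = 0.325 m².
Net radiated power P_net = εσA(T⁴ − T₀⁴) = 0.708×5.670×10⁻⁸×0.325×(1403⁴ − 310.2⁴).
T⁴ − T₀⁴ = 3.87463×10¹² − 9.25907×10⁹ = 3.86537×10¹² K⁴, so P_net = 5.04×10⁴ W.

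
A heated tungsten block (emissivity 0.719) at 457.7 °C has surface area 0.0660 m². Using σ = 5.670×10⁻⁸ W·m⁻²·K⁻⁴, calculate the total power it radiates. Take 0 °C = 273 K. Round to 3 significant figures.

T = 457.7 °C + 273 = 730.7 K.
Area A = 0.0660 m².
P = εσAT⁴ = 0.719 × 5.670×10⁻⁸ × 0.0660 × (730.7)⁴ = 767 W.

P ≈ 767 W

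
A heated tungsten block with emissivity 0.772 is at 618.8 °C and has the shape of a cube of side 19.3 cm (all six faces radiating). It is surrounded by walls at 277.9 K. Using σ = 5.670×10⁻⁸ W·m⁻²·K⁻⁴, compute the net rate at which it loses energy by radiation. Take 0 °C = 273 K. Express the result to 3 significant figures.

T = 618.8 °C + 273 = 891.8 K.
Area A = 6s² = 6×(0.193 m)² = 0.223494 m².
Net radiated power P_net = εσA(T⁴ − T₀⁴) = 0.772×5.670×10⁻⁸×0.223494×(891.8⁴ − 277.9⁴).
T⁴ − T₀⁴ = 6.32514×10¹¹ − 5.96423×10⁹ = 6.26550×10¹¹ K⁴, so P_net = 6.13×10³ W.

Net loss ≈ 6.13×10³ W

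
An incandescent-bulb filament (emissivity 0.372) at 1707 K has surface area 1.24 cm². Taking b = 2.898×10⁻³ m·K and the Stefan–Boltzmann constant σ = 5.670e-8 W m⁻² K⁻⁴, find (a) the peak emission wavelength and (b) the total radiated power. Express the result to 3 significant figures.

(a) λ_max = b/T = 2.898×10⁻³/1707 = 1.698×10⁻⁶ m = 1.70×10³ nm.
Area A = 1.24 cm² = 1.24×10⁻⁴ m².
(b) P = εσAT⁴ = 0.372×5.670×10⁻⁸×1.24×10⁻⁴×(1707)⁴ = 22.2 W.

λ_max ≈ 1.70×10³ nm; P ≈ 22.2 W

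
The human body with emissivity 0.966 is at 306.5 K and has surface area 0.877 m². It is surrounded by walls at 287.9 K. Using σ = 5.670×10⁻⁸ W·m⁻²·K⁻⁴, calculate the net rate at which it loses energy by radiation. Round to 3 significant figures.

Area A = 0.877 m².
Net radiated power P_net = εσA(T⁴ − T₀⁴) = 0.966×5.670×10⁻⁸×0.877×(306.5⁴ − 287.9⁴).
T⁴ − T₀⁴ = 8.82515×10⁹ − 6.87016×10⁹ = 1.95499×10⁹ K⁴, so P_net = 93.9 W.

Net loss ≈ 93.9 W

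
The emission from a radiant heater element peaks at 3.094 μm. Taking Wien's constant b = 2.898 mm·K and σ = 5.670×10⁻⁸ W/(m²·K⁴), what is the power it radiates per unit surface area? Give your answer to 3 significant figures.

Wien's law: T = b/λ_max = 2.898×10⁻³/3.094×10⁻⁶ = 936.652 K.
Then I = σT⁴ = 5.670×10⁻⁸×(936.652)⁴ = 4.36×10⁴ W/m².

I ≈ 4.36×10⁴ W/m²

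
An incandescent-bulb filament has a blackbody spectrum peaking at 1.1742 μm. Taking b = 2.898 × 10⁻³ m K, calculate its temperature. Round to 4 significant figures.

Wien's law gives T = b/λ_max = (2.898×10⁻³ m·K)/(1.1742×10⁻⁶ m) = 2468 K.

T ≈ 2468 K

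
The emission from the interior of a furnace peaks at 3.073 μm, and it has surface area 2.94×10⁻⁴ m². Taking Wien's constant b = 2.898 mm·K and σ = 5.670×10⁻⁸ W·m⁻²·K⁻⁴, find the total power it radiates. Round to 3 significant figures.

Wien's law: T = b/λ_max = 2.898×10⁻³/3.073×10⁻⁶ = 943.052 K.
Area A = 2.94×10⁻⁴ m².
Then P = σAT⁴ = 5.670×10⁻⁸×2.94×10⁻⁴×(943.052)⁴ = 13.2 W.

P ≈ 13.2 W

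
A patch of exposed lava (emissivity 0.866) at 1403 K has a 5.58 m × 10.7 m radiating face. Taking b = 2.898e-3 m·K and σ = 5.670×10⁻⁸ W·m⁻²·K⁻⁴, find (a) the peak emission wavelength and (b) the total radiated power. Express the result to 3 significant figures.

(a) λ_max = b/T = 2.898×10⁻³/1403 = 2.066×10⁻⁶ m = 2.07 μm.
Area A = 5.58 × 10.7 = 59.706 m².
(b) P = εσAT⁴ = 0.866×5.670×10⁻⁸×59.706×(1403)⁴ = 1.14×10⁷ W.

λ_max ≈ 2.07 μm; P ≈ 1.14×10⁷ W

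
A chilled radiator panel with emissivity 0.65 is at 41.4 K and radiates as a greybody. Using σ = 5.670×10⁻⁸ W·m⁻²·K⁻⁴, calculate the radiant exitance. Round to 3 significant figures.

I ≈ 0.108 W/m²

Stefan–Boltzmann: I = εσT⁴ = 0.65 × 5.670×10⁻⁸ × (41.4)⁴ = 0.108 W/m².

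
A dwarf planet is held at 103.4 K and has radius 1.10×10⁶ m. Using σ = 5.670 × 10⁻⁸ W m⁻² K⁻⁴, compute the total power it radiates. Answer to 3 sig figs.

P ≈ 9.86×10¹³ W

Surface area A = 4πR² = 4π(1.10×10⁶ m)² = 1.52053×10¹³ m².
P = σAT⁴ = 5.670×10⁻⁸ × 1.52053×10¹³ × (103.4)⁴ = 9.86×10¹³ W.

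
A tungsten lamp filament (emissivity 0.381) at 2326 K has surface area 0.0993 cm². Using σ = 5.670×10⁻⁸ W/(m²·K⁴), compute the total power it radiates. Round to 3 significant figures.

P ≈ 6.28 W

Area A = 0.0993 cm² = 9.93×10⁻⁶ m².
P = εσAT⁴ = 0.381 × 5.670×10⁻⁸ × 9.93×10⁻⁶ × (2326)⁴ = 6.28 W.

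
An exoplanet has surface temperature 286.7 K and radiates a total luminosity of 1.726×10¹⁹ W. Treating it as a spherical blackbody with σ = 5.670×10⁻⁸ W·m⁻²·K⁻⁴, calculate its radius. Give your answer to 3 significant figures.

R ≈ 5.99×10⁷ m

L = 4πR²σT⁴ ⇒ R = √(L/(4πσT⁴)).
σT⁴ = 383.084 W/m², so R = √(1.726×10¹⁹/(4π×383.084)) = 5.99×10⁷ m.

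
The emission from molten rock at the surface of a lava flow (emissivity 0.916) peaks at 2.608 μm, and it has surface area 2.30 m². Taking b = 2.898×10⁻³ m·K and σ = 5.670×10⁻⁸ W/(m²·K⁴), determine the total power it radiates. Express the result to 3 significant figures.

Wien's law: T = b/λ_max = 2.898×10⁻³/2.608×10⁻⁶ = 1111.20 K.
Area A = 2.30 m².
Then P = εσAT⁴ = 0.916×5.670×10⁻⁸×2.30×(1111.20)⁴ = 1.82×10⁵ W.

P ≈ 1.82×10⁵ W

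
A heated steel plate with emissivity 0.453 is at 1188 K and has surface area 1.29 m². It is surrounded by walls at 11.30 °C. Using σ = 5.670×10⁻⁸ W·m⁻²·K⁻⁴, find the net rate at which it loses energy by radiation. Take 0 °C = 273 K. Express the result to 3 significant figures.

Surroundings: T = 11.30 °C + 273 = 284.30 K.
Area A = 1.29 m².
Net radiated power P_net = εσA(T⁴ − T₀⁴) = 0.453×5.670×10⁻⁸×1.29×(1188⁴ − 284.30⁴).
T⁴ − T₀⁴ = 1.99189×10¹² − 6.53292×10⁹ = 1.98536×10¹² K⁴, so P_net = 6.58×10⁴ W.

Net loss ≈ 6.58×10⁴ W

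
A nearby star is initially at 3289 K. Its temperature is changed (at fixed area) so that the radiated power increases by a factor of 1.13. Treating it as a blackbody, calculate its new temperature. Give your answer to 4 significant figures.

T₂ ≈ 3391 K

P ∝ T⁴, so T₂/T₁ = (P₂/P₁)^(1/4) = (1.13)^(1/4) = 1.03103.
T₂ = 3289 × 1.03103 = 3391 K.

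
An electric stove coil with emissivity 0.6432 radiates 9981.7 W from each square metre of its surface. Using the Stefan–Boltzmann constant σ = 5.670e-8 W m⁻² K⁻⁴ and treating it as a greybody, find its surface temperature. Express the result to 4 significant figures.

I = εσT⁴, so T = (I/εσ)^(1/4) = (9981.7/(0.6432×5.670×10⁻⁸))^(1/4) = 723.3 K.

T ≈ 723.3 K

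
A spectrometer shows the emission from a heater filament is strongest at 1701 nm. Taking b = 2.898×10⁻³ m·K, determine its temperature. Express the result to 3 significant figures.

T ≈ 1.70×10³ K

Wien's law gives T = b/λ_max = (2.898×10⁻³ m·K)/(1.701×10⁻⁶ m) = 1.70×10³ K.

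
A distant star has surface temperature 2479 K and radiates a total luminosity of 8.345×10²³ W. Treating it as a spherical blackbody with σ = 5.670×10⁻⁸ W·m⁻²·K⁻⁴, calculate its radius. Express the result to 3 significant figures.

R ≈ 1.76×10⁸ m

L = 4πR²σT⁴ ⇒ R = √(L/(4πσT⁴)).
σT⁴ = 2.14136×10⁶ W/m², so R = √(8.345×10²³/(4π×2.14136×10⁶)) = 1.76×10⁸ m.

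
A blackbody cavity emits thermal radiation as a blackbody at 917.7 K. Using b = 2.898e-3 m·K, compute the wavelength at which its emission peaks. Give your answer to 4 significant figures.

Wien's displacement law: λ_max = b/T = (2.898×10⁻³ m·K)/(917.7 K) = 3.1579×10⁻⁶ m.
That is 3.158 μm, in the infrared range.

λ_max ≈ 3.158 μm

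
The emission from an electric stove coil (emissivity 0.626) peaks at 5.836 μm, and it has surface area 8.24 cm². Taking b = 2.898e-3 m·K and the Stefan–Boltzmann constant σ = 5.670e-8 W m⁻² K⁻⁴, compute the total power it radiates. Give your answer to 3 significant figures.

Wien's law: T = b/λ_max = 2.898×10⁻³/5.836×10⁻⁶ = 496.573 K.
Area A = 8.24 cm² = 8.24×10⁻⁴ m².
Then P = εσAT⁴ = 0.626×5.670×10⁻⁸×8.24×10⁻⁴×(496.573)⁴ = 1.78 W.

P ≈ 1.78 W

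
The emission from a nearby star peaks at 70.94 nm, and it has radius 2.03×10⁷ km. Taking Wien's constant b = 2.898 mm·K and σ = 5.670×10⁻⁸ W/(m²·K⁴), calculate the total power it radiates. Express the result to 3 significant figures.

Wien's law: T = b/λ_max = 2.898×10⁻³/7.094×10⁻⁸ = 40851.4 K.
Surface area A = 4πR² = 4π(2.03×10¹⁰ m)² = 5.17848×10²¹ m².
Then P = σAT⁴ = 5.670×10⁻⁸×5.17848×10²¹×(40851.4)⁴ = 8.18×10³² W.

P ≈ 8.18×10³² W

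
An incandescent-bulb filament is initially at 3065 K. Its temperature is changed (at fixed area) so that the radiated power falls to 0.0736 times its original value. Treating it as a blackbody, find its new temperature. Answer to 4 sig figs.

T₂ ≈ 1596 K

P ∝ T⁴, so T₂/T₁ = (P₂/P₁)^(1/4) = (0.0736)^(1/4) = 0.520858.
T₂ = 3065 × 0.520858 = 1596 K.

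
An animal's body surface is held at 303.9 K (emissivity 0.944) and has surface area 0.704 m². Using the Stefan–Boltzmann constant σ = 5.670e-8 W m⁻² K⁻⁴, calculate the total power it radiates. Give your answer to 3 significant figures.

P ≈ 321 W

Area A = 0.704 m².
P = εσAT⁴ = 0.944 × 5.670×10⁻⁸ × 0.704 × (303.9)⁴ = 321 W.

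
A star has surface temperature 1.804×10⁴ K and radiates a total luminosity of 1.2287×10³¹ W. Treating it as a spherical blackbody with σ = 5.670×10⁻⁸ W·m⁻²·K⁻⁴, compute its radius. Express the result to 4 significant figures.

R ≈ 1.276×10¹⁰ m

L = 4πR²σT⁴ ⇒ R = √(L/(4πσT⁴)).
σT⁴ = 6.00522×10⁹ W/m², so R = √(1.2287×10³¹/(4π×6.00522×10⁹)) = 1.276×10¹⁰ m.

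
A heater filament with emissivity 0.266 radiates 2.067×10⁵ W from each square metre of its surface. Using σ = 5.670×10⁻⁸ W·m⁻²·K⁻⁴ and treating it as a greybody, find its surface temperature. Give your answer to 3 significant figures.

I = εσT⁴, so T = (I/εσ)^(1/4) = (2.067×10⁵/(0.266×5.670×10⁻⁸))^(1/4) = 1.92×10³ K.

T ≈ 1.92×10³ K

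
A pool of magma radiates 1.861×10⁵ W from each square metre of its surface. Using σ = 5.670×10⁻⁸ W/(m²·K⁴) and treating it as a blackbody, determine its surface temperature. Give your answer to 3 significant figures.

I = σT⁴, so T = (I/σ)^(1/4) = (1.861×10⁵/(5.670×10⁻⁸))^(1/4) = 1.35×10³ K.

T ≈ 1.35×10³ K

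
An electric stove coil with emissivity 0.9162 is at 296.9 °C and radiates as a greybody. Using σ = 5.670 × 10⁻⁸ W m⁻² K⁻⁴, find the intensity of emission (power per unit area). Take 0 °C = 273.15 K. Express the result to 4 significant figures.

T = 296.9 °C + 273.15 = 570.05 K.
Stefan–Boltzmann: I = εσT⁴ = 0.9162 × 5.670×10⁻⁸ × (570.05)⁴ = 5486 W/m².

I ≈ 5486 W/m²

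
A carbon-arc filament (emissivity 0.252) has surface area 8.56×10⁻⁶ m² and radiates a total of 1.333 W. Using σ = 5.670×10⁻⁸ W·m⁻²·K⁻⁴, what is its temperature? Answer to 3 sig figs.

Area A = 8.56×10⁻⁶ m².
P = εσAT⁴ ⇒ T = (P/(εσA))^(1/4) = (1.333/(0.252×5.670×10⁻⁸×8.56×10⁻⁶))^(1/4) = 1.82×10³ K.

T ≈ 1.82×10³ K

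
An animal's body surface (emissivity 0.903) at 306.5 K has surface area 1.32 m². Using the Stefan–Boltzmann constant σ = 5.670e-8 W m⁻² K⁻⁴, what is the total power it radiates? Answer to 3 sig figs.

P ≈ 596 W

Area A = 1.32 m².
P = εσAT⁴ = 0.903 × 5.670×10⁻⁸ × 1.32 × (306.5)⁴ = 596 W.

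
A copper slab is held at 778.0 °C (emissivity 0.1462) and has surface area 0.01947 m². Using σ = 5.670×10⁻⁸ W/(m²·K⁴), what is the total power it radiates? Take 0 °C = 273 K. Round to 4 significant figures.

P ≈ 196.9 W

T = 778.0 °C + 273 = 1051.0 K.
Area A = 0.01947 m².
P = εσAT⁴ = 0.1462 × 5.670×10⁻⁸ × 0.01947 × (1051.0)⁴ = 196.9 W.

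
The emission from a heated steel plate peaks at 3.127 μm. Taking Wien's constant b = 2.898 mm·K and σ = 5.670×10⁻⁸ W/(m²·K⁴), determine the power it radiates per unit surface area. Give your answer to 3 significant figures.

I ≈ 4.18×10⁴ W/m²

Wien's law: T = b/λ_max = 2.898×10⁻³/3.127×10⁻⁶ = 926.767 K.
Then I = σT⁴ = 5.670×10⁻⁸×(926.767)⁴ = 4.18×10⁴ W/m².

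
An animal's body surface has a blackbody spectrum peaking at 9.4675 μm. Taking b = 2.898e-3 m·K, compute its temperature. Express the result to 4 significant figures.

T ≈ 306.1 K

Wien's law gives T = b/λ_max = (2.898×10⁻³ m·K)/(9.4675×10⁻⁶ m) = 306.1 K.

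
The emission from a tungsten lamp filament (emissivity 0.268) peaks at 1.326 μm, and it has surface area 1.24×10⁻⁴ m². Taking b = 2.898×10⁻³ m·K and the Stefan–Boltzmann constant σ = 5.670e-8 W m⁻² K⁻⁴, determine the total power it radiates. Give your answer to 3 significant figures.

Wien's law: T = b/λ_max = 2.898×10⁻³/1.326×10⁻⁶ = 2185.52 K.
Area A = 1.24×10⁻⁴ m².
Then P = εσAT⁴ = 0.268×5.670×10⁻⁸×1.24×10⁻⁴×(2185.52)⁴ = 43.0 W.

P ≈ 43.0 W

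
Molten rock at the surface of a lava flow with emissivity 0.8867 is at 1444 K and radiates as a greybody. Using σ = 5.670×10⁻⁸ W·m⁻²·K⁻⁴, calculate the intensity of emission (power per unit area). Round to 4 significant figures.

Stefan–Boltzmann: I = εσT⁴ = 0.8867 × 5.670×10⁻⁸ × (1444)⁴ = 2.186×10⁵ W/m².

I ≈ 2.186×10⁵ W/m²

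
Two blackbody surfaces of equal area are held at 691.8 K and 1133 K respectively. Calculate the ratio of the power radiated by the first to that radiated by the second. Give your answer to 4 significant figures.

With equal areas, P₁/P₂ = (T₁/T₂)⁴ = (691.8/1133)⁴ = 0.1390.

P₁/P₂ ≈ 0.1390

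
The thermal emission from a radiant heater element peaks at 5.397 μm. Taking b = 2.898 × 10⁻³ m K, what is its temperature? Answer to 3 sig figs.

Wien's law gives T = b/λ_max = (2.898×10⁻³ m·K)/(5.397×10⁻⁶ m) = 537 K.

T ≈ 537 K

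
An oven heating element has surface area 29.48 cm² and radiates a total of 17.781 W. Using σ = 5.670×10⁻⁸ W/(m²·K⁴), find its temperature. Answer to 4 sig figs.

T ≈ 571.1 K

Area A = 29.48 cm² = 2.948×10⁻³ m².
P = σAT⁴ ⇒ T = (P/(σA))^(1/4) = (17.781/(5.670×10⁻⁸×2.948×10⁻³))^(1/4) = 571.1 K.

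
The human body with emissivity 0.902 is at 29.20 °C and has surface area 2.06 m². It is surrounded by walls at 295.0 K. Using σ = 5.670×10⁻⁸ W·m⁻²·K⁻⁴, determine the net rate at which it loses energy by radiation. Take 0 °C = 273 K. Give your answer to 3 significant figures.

T = 29.20 °C + 273 = 302.20 K.
Area A = 2.06 m².
Net radiated power P_net = εσA(T⁴ − T₀⁴) = 0.902×5.670×10⁻⁸×2.06×(302.20⁴ − 295.0⁴).
T⁴ − T₀⁴ = 8.34023×10⁹ − 7.57335×10⁹ = 7.66880×10⁸ K⁴, so P_net = 80.8 W.

Net loss ≈ 80.8 W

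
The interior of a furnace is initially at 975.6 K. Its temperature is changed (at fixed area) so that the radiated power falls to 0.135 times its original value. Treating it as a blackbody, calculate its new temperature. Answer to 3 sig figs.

P ∝ T⁴, so T₂/T₁ = (P₂/P₁)^(1/4) = (0.135)^(1/4) = 0.606155.
T₂ = 975.6 × 0.606155 = 591 K.

T₂ ≈ 591 K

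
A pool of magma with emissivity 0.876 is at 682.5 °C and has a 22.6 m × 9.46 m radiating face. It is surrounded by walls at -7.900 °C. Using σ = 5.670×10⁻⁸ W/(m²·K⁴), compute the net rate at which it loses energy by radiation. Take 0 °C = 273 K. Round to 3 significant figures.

Net loss ≈ 8.80×10⁶ W

T = 682.5 °C + 273 = 955.5 K.
Surroundings: T = -7.900 °C + 273 = 265.100 K.
Area A = 22.6 × 9.46 = 213.796 m².
Net radiated power P_net = εσA(T⁴ − T₀⁴) = 0.876×5.670×10⁻⁸×213.796×(955.5⁴ − 265.100⁴).
T⁴ − T₀⁴ = 8.33533×10¹¹ − 4.93900×10⁹ = 8.28594×10¹¹ K⁴, so P_net = 8.80×10⁶ W.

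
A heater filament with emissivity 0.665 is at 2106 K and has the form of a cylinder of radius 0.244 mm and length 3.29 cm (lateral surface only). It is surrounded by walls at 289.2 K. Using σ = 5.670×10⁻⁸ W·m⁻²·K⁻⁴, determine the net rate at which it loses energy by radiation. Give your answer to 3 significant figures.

Lateral area A = 2πrL = 2π×2.44×10⁻⁴×0.0329 = 5.04389×10⁻⁵ m².
Net radiated power P_net = εσA(T⁴ − T₀⁴) = 0.665×5.670×10⁻⁸×5.04389×10⁻⁵×(2106⁴ − 289.2⁴).
T⁴ − T₀⁴ = 1.96713×10¹³ − 6.99509×10⁹ = 1.96643×10¹³ K⁴, so P_net = 37.4 W.

Net loss ≈ 37.4 W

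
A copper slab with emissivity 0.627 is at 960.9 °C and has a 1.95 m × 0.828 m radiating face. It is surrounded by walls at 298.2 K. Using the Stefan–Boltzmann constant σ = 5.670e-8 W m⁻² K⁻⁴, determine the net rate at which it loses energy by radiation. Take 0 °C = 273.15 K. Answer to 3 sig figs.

T = 960.9 °C + 273.15 = 1234.05 K.
Area A = 1.95 × 0.828 = 1.6146 m².
Net radiated power P_net = εσA(T⁴ − T₀⁴) = 0.627×5.670×10⁻⁸×1.6146×(1234.05⁴ − 298.2⁴).
T⁴ − T₀⁴ = 2.31916×10¹² − 7.90734×10⁹ = 2.31125×10¹² K⁴, so P_net = 1.33×10⁵ W.

Net loss ≈ 1.33×10⁵ W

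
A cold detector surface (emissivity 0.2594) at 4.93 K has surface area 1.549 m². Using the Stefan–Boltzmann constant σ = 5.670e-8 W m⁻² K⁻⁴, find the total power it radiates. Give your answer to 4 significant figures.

P ≈ 1.346×10⁻⁵ W

Area A = 1.549 m².
P = εσAT⁴ = 0.2594 × 5.670×10⁻⁸ × 1.549 × (4.93)⁴ = 1.346×10⁻⁵ W.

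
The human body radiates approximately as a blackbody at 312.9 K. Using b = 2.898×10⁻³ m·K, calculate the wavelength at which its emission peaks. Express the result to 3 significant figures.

Wien's displacement law: λ_max = b/T = (2.898×10⁻³ m·K)/(312.9 K) = 9.262×10⁻⁶ m.
That is 9.26 μm, in the infrared range.

λ_max ≈ 9.26 μm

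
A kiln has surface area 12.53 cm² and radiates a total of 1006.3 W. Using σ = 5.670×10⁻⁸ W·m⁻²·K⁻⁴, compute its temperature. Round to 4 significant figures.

Area A = 12.53 cm² = 1.253×10⁻³ m².
P = σAT⁴ ⇒ T = (P/(σA))^(1/4) = (1006.3/(5.670×10⁻⁸×1.253×10⁻³))^(1/4) = 1940 K.

T ≈ 1940 K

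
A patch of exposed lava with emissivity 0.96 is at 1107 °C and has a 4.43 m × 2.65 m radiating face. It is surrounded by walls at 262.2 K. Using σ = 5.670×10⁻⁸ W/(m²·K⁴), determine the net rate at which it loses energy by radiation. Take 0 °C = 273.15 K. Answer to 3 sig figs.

Net loss ≈ 2.32×10⁶ W

T = 1107 °C + 273.15 = 1380.15 K.
Area A = 4.43 × 2.65 = 11.7395 m².
Net radiated power P_net = εσA(T⁴ − T₀⁴) = 0.96×5.670×10⁻⁸×11.7395×(1380.15⁴ − 262.2⁴).
T⁴ − T₀⁴ = 3.62832×10¹² − 4.72640×10⁹ = 3.62359×10¹² K⁴, so P_net = 2.32×10⁶ W.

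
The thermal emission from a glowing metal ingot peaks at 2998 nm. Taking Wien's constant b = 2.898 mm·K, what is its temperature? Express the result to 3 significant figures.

T ≈ 967 K

Wien's law gives T = b/λ_max = (2.898×10⁻³ m·K)/(2.998×10⁻⁶ m) = 967 K.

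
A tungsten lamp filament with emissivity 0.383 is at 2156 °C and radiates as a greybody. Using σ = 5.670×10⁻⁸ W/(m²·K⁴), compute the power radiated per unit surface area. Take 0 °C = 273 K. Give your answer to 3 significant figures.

T = 2156 °C + 273 = 2429 K.
Stefan–Boltzmann: I = εσT⁴ = 0.383 × 5.670×10⁻⁸ × (2429)⁴ = 7.56×10⁵ W/m².

I ≈ 7.56×10⁵ W/m²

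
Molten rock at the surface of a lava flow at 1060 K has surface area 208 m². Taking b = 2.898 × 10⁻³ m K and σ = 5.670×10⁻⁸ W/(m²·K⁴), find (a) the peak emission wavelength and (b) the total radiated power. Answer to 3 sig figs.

λ_max ≈ 2.73×10³ nm; P ≈ 1.49×10⁷ W

(a) λ_max = b/T = 2.898×10⁻³/1060 = 2.734×10⁻⁶ m = 2.73×10³ nm.
Area A = 208 m².
(b) P = σAT⁴ = 5.670×10⁻⁸×208×(1060)⁴ = 1.49×10⁷ W.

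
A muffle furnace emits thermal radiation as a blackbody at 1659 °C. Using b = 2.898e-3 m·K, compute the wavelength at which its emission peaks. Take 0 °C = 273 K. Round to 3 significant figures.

T = 1659 °C + 273 = 1932 K.
Wien's displacement law: λ_max = b/T = (2.898×10⁻³ m·K)/(1932 K) = 1.500×10⁻⁶ m.
That is 1.50×10³ nm, in the infrared range.

λ_max ≈ 1.50×10³ nm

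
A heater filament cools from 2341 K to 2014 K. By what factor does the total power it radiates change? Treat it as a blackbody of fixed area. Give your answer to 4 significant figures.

P ∝ T⁴, so P₂/P₁ = (T₂/T₁)⁴ = (2014/2341)⁴ = (0.860316)⁴ = 0.5478.

P₂/P₁ ≈ 0.5478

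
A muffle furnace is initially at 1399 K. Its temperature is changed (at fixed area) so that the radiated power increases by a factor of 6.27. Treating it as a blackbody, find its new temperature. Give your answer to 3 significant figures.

T₂ ≈ 2.21×10³ K

P ∝ T⁴, so T₂/T₁ = (P₂/P₁)^(1/4) = (6.27)^(1/4) = 1.58240.
T₂ = 1399 × 1.58240 = 2.21×10³ K.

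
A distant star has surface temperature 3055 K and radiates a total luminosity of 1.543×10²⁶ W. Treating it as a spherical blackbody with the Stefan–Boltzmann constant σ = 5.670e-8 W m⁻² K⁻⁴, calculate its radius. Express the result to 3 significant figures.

L = 4πR²σT⁴ ⇒ R = √(L/(4πσT⁴)).
σT⁴ = 4.93887×10⁶ W/m², so R = √(1.543×10²⁶/(4π×4.93887×10⁶)) = 1.58×10⁹ m.

R ≈ 1.58×10⁹ m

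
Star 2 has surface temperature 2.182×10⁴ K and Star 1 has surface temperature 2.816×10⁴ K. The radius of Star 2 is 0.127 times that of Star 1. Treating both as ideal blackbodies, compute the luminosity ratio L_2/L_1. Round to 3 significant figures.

L_2/L_1 ≈ 5.81×10⁻³

L ∝ R²T⁴, so L_2/L_1 = (R_2/R_1)²(T_2/T_1)⁴ = (0.127)² × (2.182×10⁴/2.816×10⁴)⁴ = 0.016129 × 0.360486 = 5.81×10⁻³.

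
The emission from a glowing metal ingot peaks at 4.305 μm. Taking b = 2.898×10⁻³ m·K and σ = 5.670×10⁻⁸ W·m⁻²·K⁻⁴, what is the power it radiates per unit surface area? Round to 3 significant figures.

I ≈ 1.16×10⁴ W/m²

Wien's law: T = b/λ_max = 2.898×10⁻³/4.305×10⁻⁶ = 673.171 K.
Then I = σT⁴ = 5.670×10⁻⁸×(673.171)⁴ = 1.16×10⁴ W/m².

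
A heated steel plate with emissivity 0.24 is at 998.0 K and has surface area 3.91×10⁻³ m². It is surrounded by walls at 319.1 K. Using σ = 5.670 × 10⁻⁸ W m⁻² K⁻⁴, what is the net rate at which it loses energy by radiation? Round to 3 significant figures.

Net loss ≈ 52.2 W

Area A = 3.91×10⁻³ m².
Net radiated power P_net = εσA(T⁴ − T₀⁴) = 0.24×5.670×10⁻⁸×3.91×10⁻³×(998.0⁴ − 319.1⁴).
T⁴ − T₀⁴ = 9.92024×10¹¹ − 1.03683×10¹⁰ = 9.81656×10¹¹ K⁴, so P_net = 52.2 W.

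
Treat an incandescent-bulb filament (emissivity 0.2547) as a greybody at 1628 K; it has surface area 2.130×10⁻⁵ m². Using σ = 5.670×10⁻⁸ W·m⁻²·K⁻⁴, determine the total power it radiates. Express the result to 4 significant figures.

Area A = 2.130×10⁻⁵ m².
P = εσAT⁴ = 0.2547 × 5.670×10⁻⁸ × 2.130×10⁻⁵ × (1628)⁴ = 2.161 W.

P ≈ 2.161 W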